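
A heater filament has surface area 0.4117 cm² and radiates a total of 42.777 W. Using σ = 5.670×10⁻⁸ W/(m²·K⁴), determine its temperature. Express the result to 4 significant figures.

Area A = 0.4117 cm² = 4.117×10⁻⁵ m².
P = σAT⁴ ⇒ T = (P/(σA))^(1/4) = (42.777/(5.670×10⁻⁸×4.117×10⁻⁵))^(1/4) = 2069 K.

T ≈ 2069 K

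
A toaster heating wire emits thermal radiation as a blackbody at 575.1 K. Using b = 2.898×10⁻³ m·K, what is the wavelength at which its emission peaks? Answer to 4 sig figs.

λ_max ≈ 5.039 μm

Wien's displacement law: λ_max = b/T = (2.898×10⁻³ m·K)/(575.1 K) = 5.0391×10⁻⁶ m.
That is 5.039 μm, in the infrared range.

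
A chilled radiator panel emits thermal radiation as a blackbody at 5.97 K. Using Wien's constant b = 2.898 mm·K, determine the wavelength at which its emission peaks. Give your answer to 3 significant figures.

Wien's displacement law: λ_max = b/T = (2.898×10⁻³ m·K)/(5.97 K) = 4.854×10⁻⁴ m.
That is 4.85×10⁻⁴ m, in the infrared range.

λ_max ≈ 4.85×10⁻⁴ m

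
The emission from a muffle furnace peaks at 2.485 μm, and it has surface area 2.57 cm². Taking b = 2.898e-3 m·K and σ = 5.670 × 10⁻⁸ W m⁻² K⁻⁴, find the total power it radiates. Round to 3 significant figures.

Wien's law: T = b/λ_max = 2.898×10⁻³/2.485×10⁻⁶ = 1166.20 K.
Area A = 2.57 cm² = 2.57×10⁻⁴ m².
Then P = σAT⁴ = 5.670×10⁻⁸×2.57×10⁻⁴×(1166.20)⁴ = 27.0 W.

P ≈ 27.0 W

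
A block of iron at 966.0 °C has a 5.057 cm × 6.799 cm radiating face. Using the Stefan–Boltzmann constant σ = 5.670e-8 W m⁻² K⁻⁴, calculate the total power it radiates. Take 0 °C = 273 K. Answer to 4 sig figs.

T = 966.0 °C + 273 = 1239.0 K.
Area A = 0.05057 × 0.06799 = 3.43825×10⁻³ m².
P = σAT⁴ = 5.670×10⁻⁸ × 3.43825×10⁻³ × (1239.0)⁴ = 459.4 W.

P ≈ 459.4 W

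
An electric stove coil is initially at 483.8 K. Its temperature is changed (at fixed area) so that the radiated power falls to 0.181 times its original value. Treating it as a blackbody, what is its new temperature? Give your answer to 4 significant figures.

T₂ ≈ 315.6 K

P ∝ T⁴, so T₂/T₁ = (P₂/P₁)^(1/4) = (0.181)^(1/4) = 0.652258.
T₂ = 483.8 × 0.652258 = 315.6 K.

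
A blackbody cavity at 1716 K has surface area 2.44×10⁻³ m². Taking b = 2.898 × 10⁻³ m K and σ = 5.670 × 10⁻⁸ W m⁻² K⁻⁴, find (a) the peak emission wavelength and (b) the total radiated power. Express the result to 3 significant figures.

(a) λ_max = b/T = 2.898×10⁻³/1716 = 1.689×10⁻⁶ m = 1.69 μm.
Area A = 2.44×10⁻³ m².
(b) P = σAT⁴ = 5.670×10⁻⁸×2.44×10⁻³×(1716)⁴ = 1.20×10³ W.

λ_max ≈ 1.69 μm; P ≈ 1.20×10³ W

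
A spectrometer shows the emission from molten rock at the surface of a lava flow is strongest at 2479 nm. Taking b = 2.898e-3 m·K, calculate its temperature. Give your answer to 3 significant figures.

Wien's law gives T = b/λ_max = (2.898×10⁻³ m·K)/(2.479×10⁻⁶ m) = 1.17×10³ K.

T ≈ 1.17×10³ K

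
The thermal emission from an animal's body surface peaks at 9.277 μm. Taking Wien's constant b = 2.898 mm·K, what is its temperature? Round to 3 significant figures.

T ≈ 312 K

Wien's law gives T = b/λ_max = (2.898×10⁻³ m·K)/(9.277×10⁻⁶ m) = 312 K.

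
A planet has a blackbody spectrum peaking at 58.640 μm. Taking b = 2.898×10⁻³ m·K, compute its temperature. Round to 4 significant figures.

T ≈ 49.42 K

Wien's law gives T = b/λ_max = (2.898×10⁻³ m·K)/(5.8640×10⁻⁵ m) = 49.42 K.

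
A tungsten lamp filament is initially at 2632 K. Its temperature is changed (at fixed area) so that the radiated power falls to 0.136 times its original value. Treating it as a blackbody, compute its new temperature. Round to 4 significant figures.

T₂ ≈ 1598 K

P ∝ T⁴, so T₂/T₁ = (P₂/P₁)^(1/4) = (0.136)^(1/4) = 0.607274.
T₂ = 2632 × 0.607274 = 1598 K.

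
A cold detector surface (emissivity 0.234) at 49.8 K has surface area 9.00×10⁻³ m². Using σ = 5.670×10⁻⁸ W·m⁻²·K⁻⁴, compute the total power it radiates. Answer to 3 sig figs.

P ≈ 7.34×10⁻⁴ W

Area A = 9.00×10⁻³ m².
P = εσAT⁴ = 0.234 × 5.670×10⁻⁸ × 9.00×10⁻³ × (49.8)⁴ = 7.34×10⁻⁴ W.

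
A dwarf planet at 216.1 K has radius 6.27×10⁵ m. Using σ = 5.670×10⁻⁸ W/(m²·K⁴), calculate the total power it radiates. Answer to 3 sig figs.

P ≈ 6.11×10¹⁴ W

Surface area A = 4πR² = 4π(6.27×10⁵ m)² = 4.94020×10¹² m².
P = σAT⁴ = 5.670×10⁻⁸ × 4.94020×10¹² × (216.1)⁴ = 6.11×10¹⁴ W.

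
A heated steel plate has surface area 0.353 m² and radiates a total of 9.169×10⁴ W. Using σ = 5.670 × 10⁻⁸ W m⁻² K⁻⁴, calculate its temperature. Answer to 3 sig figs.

T ≈ 1.46×10³ K

Area A = 0.353 m².
P = σAT⁴ ⇒ T = (P/(σA))^(1/4) = (9.169×10⁴/(5.670×10⁻⁸×0.353))^(1/4) = 1.46×10³ K.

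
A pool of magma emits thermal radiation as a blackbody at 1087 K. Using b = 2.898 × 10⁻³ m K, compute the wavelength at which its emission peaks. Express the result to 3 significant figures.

λ_max ≈ 2.67×10³ nm

Wien's displacement law: λ_max = b/T = (2.898×10⁻³ m·K)/(1087 K) = 2.666×10⁻⁶ m.
That is 2.67×10³ nm, in the infrared range.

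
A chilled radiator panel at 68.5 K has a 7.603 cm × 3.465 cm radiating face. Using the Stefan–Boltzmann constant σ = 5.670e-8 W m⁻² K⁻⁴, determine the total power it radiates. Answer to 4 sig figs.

Area A = 0.07603 × 0.03465 = 2.63444×10⁻³ m².
P = σAT⁴ = 5.670×10⁻⁸ × 2.63444×10⁻³ × (68.5)⁴ = 3.289×10⁻³ W.

P ≈ 3.289×10⁻³ W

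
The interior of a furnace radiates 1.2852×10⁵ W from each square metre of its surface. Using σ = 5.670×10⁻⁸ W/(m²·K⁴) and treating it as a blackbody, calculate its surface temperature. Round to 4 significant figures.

T ≈ 1227 K

I = σT⁴, so T = (I/σ)^(1/4) = (1.2852×10⁵/(5.670×10⁻⁸))^(1/4) = 1227 K.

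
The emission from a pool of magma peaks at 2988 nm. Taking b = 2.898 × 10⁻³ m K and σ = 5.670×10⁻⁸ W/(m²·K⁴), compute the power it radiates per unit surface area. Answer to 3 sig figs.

I ≈ 5.02×10⁴ W/m²

Wien's law: T = b/λ_max = 2.898×10⁻³/2.988×10⁻⁶ = 969.880 K.
Then I = σT⁴ = 5.670×10⁻⁸×(969.880)⁴ = 5.02×10⁴ W/m².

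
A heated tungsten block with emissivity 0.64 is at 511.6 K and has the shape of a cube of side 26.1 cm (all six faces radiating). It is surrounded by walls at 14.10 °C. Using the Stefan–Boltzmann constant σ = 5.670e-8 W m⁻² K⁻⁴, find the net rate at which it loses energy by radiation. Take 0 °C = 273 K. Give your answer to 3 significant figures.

Net loss ≈ 915 W

Surroundings: T = 14.10 °C + 273 = 287.10 K.
Area A = 6s² = 6×(0.261 m)² = 0.408726 m².
Net radiated power P_net = εσA(T⁴ − T₀⁴) = 0.64×5.670×10⁻⁸×0.408726×(511.6⁴ − 287.10⁴).
T⁴ − T₀⁴ = 6.85050×10¹⁰ − 6.79411×10⁹ = 6.17109×10¹⁰ K⁴, so P_net = 915 W.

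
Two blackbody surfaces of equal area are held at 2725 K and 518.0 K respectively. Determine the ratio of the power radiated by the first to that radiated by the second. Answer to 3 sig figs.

With equal areas, P₁/P₂ = (T₁/T₂)⁴ = (2725/518.0)⁴ = 766.

P₁/P₂ ≈ 766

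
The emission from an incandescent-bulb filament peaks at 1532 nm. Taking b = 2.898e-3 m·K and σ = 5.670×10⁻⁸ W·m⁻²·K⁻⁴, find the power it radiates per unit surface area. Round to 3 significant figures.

Wien's law: T = b/λ_max = 2.898×10⁻³/1.532×10⁻⁶ = 1891.64 K.
Then I = σT⁴ = 5.670×10⁻⁸×(1891.64)⁴ = 7.26×10⁵ W/m².

I ≈ 7.26×10⁵ W/m²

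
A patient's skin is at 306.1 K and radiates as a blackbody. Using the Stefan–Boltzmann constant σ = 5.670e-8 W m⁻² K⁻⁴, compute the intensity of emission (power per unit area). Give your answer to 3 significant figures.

Stefan–Boltzmann: I = σT⁴ = 5.670×10⁻⁸ × (306.1)⁴ = 498 W/m².

I ≈ 498 W/m²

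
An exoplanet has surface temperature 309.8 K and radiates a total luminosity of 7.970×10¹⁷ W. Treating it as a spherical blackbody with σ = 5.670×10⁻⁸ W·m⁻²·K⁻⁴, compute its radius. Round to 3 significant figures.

L = 4πR²σT⁴ ⇒ R = √(L/(4πσT⁴)).
σT⁴ = 522.286 W/m², so R = √(7.970×10¹⁷/(4π×522.286)) = 1.10×10⁷ m.

R ≈ 1.10×10⁷ m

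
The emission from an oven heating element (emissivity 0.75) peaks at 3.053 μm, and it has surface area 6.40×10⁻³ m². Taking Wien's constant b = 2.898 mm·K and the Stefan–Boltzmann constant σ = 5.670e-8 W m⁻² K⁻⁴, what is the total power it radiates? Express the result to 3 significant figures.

P ≈ 221 W

Wien's law: T = b/λ_max = 2.898×10⁻³/3.053×10⁻⁶ = 949.230 K.
Area A = 6.40×10⁻³ m².
Then P = εσAT⁴ = 0.75×5.670×10⁻⁸×6.40×10⁻³×(949.230)⁴ = 221 W.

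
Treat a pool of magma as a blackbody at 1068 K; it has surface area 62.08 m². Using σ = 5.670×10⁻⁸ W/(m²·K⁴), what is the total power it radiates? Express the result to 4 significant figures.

Area A = 62.08 m².
P = σAT⁴ = 5.670×10⁻⁸ × 62.08 × (1068)⁴ = 4.580×10⁶ W.

P ≈ 4.580×10⁶ W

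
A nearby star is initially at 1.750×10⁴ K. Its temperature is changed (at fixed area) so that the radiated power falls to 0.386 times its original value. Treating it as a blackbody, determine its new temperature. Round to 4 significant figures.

P ∝ T⁴, so T₂/T₁ = (P₂/P₁)^(1/4) = (0.386)^(1/4) = 0.788219.
T₂ = 1.750×10⁴ × 0.788219 = 1.379×10⁴ K.

T₂ ≈ 1.379×10⁴ K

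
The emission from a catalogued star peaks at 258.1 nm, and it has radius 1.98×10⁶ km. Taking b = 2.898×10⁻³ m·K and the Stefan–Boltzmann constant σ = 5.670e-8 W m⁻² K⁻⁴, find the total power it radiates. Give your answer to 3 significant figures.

P ≈ 4.44×10²⁸ W

Wien's law: T = b/λ_max = 2.898×10⁻³/2.581×10⁻⁷ = 11228.2 K.
Surface area A = 4πR² = 4π(1.98×10⁹ m)² = 4.92652×10¹⁹ m².
Then P = σAT⁴ = 5.670×10⁻⁸×4.92652×10¹⁹×(11228.2)⁴ = 4.44×10²⁸ W.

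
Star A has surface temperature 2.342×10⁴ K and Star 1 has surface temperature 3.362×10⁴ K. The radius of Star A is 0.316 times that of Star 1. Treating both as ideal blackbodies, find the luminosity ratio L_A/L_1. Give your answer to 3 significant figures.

L_A/L_1 ≈ 0.0235

L ∝ R²T⁴, so L_A/L_1 = (R_A/R_1)²(T_A/T_1)⁴ = (0.316)² × (2.342×10⁴/3.362×10⁴)⁴ = 0.099856 × 0.235481 = 0.0235.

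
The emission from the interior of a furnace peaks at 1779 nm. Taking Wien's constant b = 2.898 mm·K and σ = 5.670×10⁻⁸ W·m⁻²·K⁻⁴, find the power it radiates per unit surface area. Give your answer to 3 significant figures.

Wien's law: T = b/λ_max = 2.898×10⁻³/1.779×10⁻⁶ = 1629.01 K.
Then I = σT⁴ = 5.670×10⁻⁸×(1629.01)⁴ = 3.99×10⁵ W/m².

I ≈ 3.99×10⁵ W/m²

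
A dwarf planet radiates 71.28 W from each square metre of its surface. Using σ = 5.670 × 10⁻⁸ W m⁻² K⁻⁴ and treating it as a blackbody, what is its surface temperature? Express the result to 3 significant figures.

T ≈ 188 K

I = σT⁴, so T = (I/σ)^(1/4) = (71.28/(5.670×10⁻⁸))^(1/4) = 188 K.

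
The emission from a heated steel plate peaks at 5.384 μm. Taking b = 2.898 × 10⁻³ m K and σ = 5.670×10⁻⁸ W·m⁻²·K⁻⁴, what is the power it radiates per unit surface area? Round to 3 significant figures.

Wien's law: T = b/λ_max = 2.898×10⁻³/5.384×10⁻⁶ = 538.262 K.
Then I = σT⁴ = 5.670×10⁻⁸×(538.262)⁴ = 4.76×10³ W/m².

I ≈ 4.76×10³ W/m²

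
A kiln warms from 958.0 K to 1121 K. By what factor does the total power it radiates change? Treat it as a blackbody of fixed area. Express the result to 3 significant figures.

P₂/P₁ ≈ 1.87

P ∝ T⁴, so P₂/P₁ = (T₂/T₁)⁴ = (1121/958.0)⁴ = (1.17015)⁴ = 1.87.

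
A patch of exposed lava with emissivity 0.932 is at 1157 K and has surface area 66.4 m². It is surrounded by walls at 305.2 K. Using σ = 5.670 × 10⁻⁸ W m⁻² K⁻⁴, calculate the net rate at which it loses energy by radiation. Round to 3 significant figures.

Net loss ≈ 6.26×10⁶ W

Area A = 66.4 m².
Net radiated power P_net = εσA(T⁴ − T₀⁴) = 0.932×5.670×10⁻⁸×66.4×(1157⁴ − 305.2⁴).
T⁴ − T₀⁴ = 1.79198×10¹² − 8.67637×10⁹ = 1.78330×10¹² K⁴, so P_net = 6.26×10⁶ W.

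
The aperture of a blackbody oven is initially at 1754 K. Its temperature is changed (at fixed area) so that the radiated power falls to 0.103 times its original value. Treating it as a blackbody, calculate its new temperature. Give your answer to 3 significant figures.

T₂ ≈ 994 K

P ∝ T⁴, so T₂/T₁ = (P₂/P₁)^(1/4) = (0.103)^(1/4) = 0.566512.
T₂ = 1754 × 0.566512 = 994 K.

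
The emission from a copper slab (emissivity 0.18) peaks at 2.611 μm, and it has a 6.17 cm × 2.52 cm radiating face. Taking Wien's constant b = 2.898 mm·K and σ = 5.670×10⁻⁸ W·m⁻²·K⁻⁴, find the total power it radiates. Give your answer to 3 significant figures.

P ≈ 24.1 W

Wien's law: T = b/λ_max = 2.898×10⁻³/2.611×10⁻⁶ = 1109.92 K.
Area A = 0.0617 × 0.0252 = 1.55484×10⁻³ m².
Then P = εσAT⁴ = 0.18×5.670×10⁻⁸×1.55484×10⁻³×(1109.92)⁴ = 24.1 W.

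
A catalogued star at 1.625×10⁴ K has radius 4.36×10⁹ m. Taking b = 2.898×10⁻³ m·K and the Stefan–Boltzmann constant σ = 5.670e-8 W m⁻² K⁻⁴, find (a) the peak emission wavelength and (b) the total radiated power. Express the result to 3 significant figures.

(a) λ_max = b/T = 2.898×10⁻³/1.625×10⁴ = 1.783×10⁻⁷ m = 178 nm.
Surface area A = 4πR² = 4π(4.36×10⁹ m)² = 2.38882×10²⁰ m².
(b) P = σAT⁴ = 5.670×10⁻⁸×2.38882×10²⁰×(1.625×10⁴)⁴ = 9.44×10²⁹ W.

λ_max ≈ 178 nm; P ≈ 9.44×10²⁹ W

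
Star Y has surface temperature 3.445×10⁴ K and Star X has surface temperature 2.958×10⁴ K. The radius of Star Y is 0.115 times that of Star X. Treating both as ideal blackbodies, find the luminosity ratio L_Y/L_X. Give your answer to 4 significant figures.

L ∝ R²T⁴, so L_Y/L_X = (R_Y/R_X)²(T_Y/T_X)⁴ = (0.115)² × (3.445×10⁴/2.958×10⁴)⁴ = 0.013225 × 1.83977 = 0.02433.

L_Y/L_X ≈ 0.02433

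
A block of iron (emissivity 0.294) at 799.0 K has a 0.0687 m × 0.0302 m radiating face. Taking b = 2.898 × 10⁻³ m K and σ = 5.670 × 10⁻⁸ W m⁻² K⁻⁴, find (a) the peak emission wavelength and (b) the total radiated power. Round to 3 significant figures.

λ_max ≈ 3.63 μm; P ≈ 14.1 W

(a) λ_max = b/T = 2.898×10⁻³/799.0 = 3.627×10⁻⁶ m = 3.63 μm.
Area A = 0.0687 × 0.0302 = 2.07474×10⁻³ m².
(b) P = εσAT⁴ = 0.294×5.670×10⁻⁸×2.07474×10⁻³×(799.0)⁴ = 14.1 W.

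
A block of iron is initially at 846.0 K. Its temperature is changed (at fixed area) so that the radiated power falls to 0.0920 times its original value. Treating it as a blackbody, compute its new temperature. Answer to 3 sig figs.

T₂ ≈ 466 K

P ∝ T⁴, so T₂/T₁ = (P₂/P₁)^(1/4) = (0.0920)^(1/4) = 0.550740.
T₂ = 846.0 × 0.550740 = 466 K.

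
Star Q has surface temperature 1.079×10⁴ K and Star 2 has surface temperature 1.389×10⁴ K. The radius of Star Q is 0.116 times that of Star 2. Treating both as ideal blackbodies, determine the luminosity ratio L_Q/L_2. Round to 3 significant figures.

L_Q/L_2 ≈ 4.90×10⁻³

L ∝ R²T⁴, so L_Q/L_2 = (R_Q/R_2)²(T_Q/T_2)⁴ = (0.116)² × (1.079×10⁴/1.389×10⁴)⁴ = 0.013456 × 0.364147 = 4.90×10⁻³.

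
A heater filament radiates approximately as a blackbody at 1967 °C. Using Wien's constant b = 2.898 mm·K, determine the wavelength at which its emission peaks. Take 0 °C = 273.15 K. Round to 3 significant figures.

T = 1967 °C + 273.15 = 2240.15 K.
Wien's displacement law: λ_max = b/T = (2.898×10⁻³ m·K)/(2240.15 K) = 1.294×10⁻⁶ m.
That is 1.29 μm, in the infrared range.

λ_max ≈ 1.29 μm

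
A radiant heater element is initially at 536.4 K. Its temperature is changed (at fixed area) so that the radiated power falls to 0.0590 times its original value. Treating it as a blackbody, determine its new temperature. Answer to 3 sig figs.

P ∝ T⁴, so T₂/T₁ = (P₂/P₁)^(1/4) = (0.0590)^(1/4) = 0.492848.
T₂ = 536.4 × 0.492848 = 264 K.

T₂ ≈ 264 K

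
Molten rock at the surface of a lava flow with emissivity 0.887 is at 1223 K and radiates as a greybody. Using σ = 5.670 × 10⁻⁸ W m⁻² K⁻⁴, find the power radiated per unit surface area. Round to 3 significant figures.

I ≈ 1.13×10⁵ W/m²

Stefan–Boltzmann: I = εσT⁴ = 0.887 × 5.670×10⁻⁸ × (1223)⁴ = 1.13×10⁵ W/m².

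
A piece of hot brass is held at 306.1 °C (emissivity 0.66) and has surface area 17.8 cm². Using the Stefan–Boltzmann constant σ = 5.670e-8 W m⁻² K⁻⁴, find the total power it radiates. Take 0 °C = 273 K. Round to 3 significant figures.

P ≈ 7.49 W

T = 306.1 °C + 273 = 579.1 K.
Area A = 17.8 cm² = 1.78×10⁻³ m².
P = εσAT⁴ = 0.66 × 5.670×10⁻⁸ × 1.78×10⁻³ × (579.1)⁴ = 7.49 W.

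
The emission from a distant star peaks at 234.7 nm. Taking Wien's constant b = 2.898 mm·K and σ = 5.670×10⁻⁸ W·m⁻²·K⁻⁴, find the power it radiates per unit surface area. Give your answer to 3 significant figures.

Wien's law: T = b/λ_max = 2.898×10⁻³/2.347×10⁻⁷ = 12347.7 K.
Then I = σT⁴ = 5.670×10⁻⁸×(12347.7)⁴ = 1.32×10⁹ W/m².

I ≈ 1.32×10⁹ W/m²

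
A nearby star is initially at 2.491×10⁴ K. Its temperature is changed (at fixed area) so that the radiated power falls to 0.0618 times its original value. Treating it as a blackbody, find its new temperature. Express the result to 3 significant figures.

T₂ ≈ 1.24×10⁴ K

P ∝ T⁴, so T₂/T₁ = (P₂/P₁)^(1/4) = (0.0618)^(1/4) = 0.498594.
T₂ = 2.491×10⁴ × 0.498594 = 1.24×10⁴ K.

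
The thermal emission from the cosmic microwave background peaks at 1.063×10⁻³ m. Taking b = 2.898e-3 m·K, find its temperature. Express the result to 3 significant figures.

T ≈ 2.73 K

Wien's law gives T = b/λ_max = (2.898×10⁻³ m·K)/(1.063×10⁻³ m) = 2.73 K.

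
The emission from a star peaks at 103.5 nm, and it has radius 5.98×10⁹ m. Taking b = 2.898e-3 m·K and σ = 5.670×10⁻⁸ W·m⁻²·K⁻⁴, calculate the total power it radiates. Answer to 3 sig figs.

Wien's law: T = b/λ_max = 2.898×10⁻³/1.035×10⁻⁷ = 28000.0 K.
Surface area A = 4πR² = 4π(5.98×10⁹ m)² = 4.49378×10²⁰ m².
Then P = σAT⁴ = 5.670×10⁻⁸×4.49378×10²⁰×(28000.0)⁴ = 1.57×10³¹ W.

P ≈ 1.57×10³¹ W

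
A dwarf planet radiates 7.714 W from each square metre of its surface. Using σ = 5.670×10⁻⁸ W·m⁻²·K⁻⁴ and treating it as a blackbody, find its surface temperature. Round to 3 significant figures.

T ≈ 108 K

I = σT⁴, so T = (I/σ)^(1/4) = (7.714/(5.670×10⁻⁸))^(1/4) = 108 K.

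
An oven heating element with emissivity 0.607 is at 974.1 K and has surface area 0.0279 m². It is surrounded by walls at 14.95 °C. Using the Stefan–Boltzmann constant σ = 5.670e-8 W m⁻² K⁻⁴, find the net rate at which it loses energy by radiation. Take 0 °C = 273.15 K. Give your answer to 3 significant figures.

Surroundings: T = 14.95 °C + 273.15 = 288.10 K.
Area A = 0.0279 m².
Net radiated power P_net = εσA(T⁴ − T₀⁴) = 0.607×5.670×10⁻⁸×0.0279×(974.1⁴ − 288.10⁴).
T⁴ − T₀⁴ = 9.00356×10¹¹ − 6.88927×10⁹ = 8.93467×10¹¹ K⁴, so P_net = 858 W.

Net loss ≈ 858 W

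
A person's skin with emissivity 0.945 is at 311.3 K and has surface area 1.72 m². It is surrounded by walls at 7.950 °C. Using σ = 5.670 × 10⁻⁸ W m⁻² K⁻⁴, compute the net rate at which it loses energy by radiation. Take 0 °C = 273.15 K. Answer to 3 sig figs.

Net loss ≈ 290 W

Surroundings: T = 7.950 °C + 273.15 = 281.100 K.
Area A = 1.72 m².
Net radiated power P_net = εσA(T⁴ − T₀⁴) = 0.945×5.670×10⁻⁸×1.72×(311.3⁴ − 281.100⁴).
T⁴ − T₀⁴ = 9.39110×10⁹ − 6.24372×10⁹ = 3.14738×10⁹ K⁴, so P_net = 290 W.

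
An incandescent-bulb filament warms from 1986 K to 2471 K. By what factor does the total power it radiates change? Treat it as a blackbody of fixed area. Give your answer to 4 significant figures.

P ∝ T⁴, so P₂/P₁ = (T₂/T₁)⁴ = (2471/1986)⁴ = (1.24421)⁴ = 2.396.

P₂/P₁ ≈ 2.396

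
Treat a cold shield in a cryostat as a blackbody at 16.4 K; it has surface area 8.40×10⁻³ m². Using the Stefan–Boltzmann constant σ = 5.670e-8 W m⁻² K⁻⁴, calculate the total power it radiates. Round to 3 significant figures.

Area A = 8.40×10⁻³ m².
P = σAT⁴ = 5.670×10⁻⁸ × 8.40×10⁻³ × (16.4)⁴ = 3.45×10⁻⁵ W.

P ≈ 3.45×10⁻⁵ W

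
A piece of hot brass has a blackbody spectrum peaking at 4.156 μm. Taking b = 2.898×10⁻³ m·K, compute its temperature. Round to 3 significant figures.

Wien's law gives T = b/λ_max = (2.898×10⁻³ m·K)/(4.156×10⁻⁶ m) = 697 K.

T ≈ 697 K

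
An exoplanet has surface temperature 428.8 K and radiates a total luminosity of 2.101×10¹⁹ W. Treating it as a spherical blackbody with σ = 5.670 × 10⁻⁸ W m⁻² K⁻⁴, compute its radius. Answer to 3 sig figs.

R ≈ 2.95×10⁷ m

L = 4πR²σT⁴ ⇒ R = √(L/(4πσT⁴)).
σT⁴ = 1916.91 W/m², so R = √(2.101×10¹⁹/(4π×1916.91)) = 2.95×10⁷ m.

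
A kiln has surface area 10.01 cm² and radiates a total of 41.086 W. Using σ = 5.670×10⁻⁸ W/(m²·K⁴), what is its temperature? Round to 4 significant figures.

Area A = 10.01 cm² = 1.001×10⁻³ m².
P = σAT⁴ ⇒ T = (P/(σA))^(1/4) = (41.086/(5.670×10⁻⁸×1.001×10⁻³))^(1/4) = 922.4 K.

T ≈ 922.4 K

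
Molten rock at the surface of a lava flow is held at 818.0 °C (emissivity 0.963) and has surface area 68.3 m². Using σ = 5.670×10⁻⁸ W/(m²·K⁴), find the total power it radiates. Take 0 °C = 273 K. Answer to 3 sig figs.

T = 818.0 °C + 273 = 1091.0 K.
Area A = 68.3 m².
P = εσAT⁴ = 0.963 × 5.670×10⁻⁸ × 68.3 × (1091.0)⁴ = 5.28×10⁶ W.

P ≈ 5.28×10⁶ W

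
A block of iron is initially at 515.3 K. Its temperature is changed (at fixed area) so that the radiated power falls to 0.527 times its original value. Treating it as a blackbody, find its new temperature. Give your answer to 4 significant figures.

P ∝ T⁴, so T₂/T₁ = (P₂/P₁)^(1/4) = (0.527)^(1/4) = 0.852026.
T₂ = 515.3 × 0.852026 = 439.0 K.

T₂ ≈ 439.0 K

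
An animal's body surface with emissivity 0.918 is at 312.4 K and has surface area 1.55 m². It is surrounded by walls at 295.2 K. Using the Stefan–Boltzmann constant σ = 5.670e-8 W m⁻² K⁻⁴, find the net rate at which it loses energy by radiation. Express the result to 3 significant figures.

Net loss ≈ 156 W

Area A = 1.55 m².
Net radiated power P_net = εσA(T⁴ − T₀⁴) = 0.918×5.670×10⁻⁸×1.55×(312.4⁴ − 295.2⁴).
T⁴ − T₀⁴ = 9.52454×10⁹ − 7.59391×10⁹ = 1.93063×10⁹ K⁴, so P_net = 156 W.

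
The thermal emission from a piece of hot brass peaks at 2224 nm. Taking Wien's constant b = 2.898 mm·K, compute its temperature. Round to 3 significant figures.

Wien's law gives T = b/λ_max = (2.898×10⁻³ m·K)/(2.224×10⁻⁶ m) = 1.30×10³ K.

T ≈ 1.30×10³ K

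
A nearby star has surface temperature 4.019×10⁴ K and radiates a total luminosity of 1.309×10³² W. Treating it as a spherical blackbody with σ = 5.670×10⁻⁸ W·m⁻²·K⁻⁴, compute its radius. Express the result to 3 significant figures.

L = 4πR²σT⁴ ⇒ R = √(L/(4πσT⁴)).
σT⁴ = 1.47930×10¹¹ W/m², so R = √(1.309×10³²/(4π×1.47930×10¹¹)) = 8.39×10⁹ m.

R ≈ 8.39×10⁹ m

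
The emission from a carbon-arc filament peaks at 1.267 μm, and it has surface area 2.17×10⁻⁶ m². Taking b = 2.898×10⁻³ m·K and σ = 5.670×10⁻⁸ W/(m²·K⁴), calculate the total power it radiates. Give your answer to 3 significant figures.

Wien's law: T = b/λ_max = 2.898×10⁻³/1.267×10⁻⁶ = 2287.29 K.
Area A = 2.17×10⁻⁶ m².
Then P = σAT⁴ = 5.670×10⁻⁸×2.17×10⁻⁶×(2287.29)⁴ = 3.37 W.

P ≈ 3.37 W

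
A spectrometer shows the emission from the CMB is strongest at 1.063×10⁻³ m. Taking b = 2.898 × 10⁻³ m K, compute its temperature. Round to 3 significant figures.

Wien's law gives T = b/λ_max = (2.898×10⁻³ m·K)/(1.063×10⁻³ m) = 2.73 K.

T ≈ 2.73 K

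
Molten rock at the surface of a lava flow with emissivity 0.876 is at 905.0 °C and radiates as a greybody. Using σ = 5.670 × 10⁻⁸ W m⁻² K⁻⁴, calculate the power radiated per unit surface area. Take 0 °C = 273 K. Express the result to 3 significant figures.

T = 905.0 °C + 273 = 1178.0 K.
Stefan–Boltzmann: I = εσT⁴ = 0.876 × 5.670×10⁻⁸ × (1178.0)⁴ = 9.56×10⁴ W/m².

I ≈ 9.56×10⁴ W/m²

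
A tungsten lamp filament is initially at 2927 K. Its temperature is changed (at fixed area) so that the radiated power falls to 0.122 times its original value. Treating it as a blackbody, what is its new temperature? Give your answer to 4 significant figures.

T₂ ≈ 1730 K

P ∝ T⁴, so T₂/T₁ = (P₂/P₁)^(1/4) = (0.122)^(1/4) = 0.591003.
T₂ = 2927 × 0.591003 = 1730 K.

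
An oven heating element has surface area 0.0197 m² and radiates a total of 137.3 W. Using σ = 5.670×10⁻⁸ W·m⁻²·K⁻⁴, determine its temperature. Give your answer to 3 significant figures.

T ≈ 592 K

Area A = 0.0197 m².
P = σAT⁴ ⇒ T = (P/(σA))^(1/4) = (137.3/(5.670×10⁻⁸×0.0197))^(1/4) = 592 K.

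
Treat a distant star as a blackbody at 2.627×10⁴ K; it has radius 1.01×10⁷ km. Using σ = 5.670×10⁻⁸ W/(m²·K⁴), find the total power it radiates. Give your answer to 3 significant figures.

P ≈ 3.46×10³¹ W

Surface area A = 4πR² = 4π(1.01×10¹⁰ m)² = 1.28190×10²¹ m².
P = σAT⁴ = 5.670×10⁻⁸ × 1.28190×10²¹ × (2.627×10⁴)⁴ = 3.46×10³¹ W.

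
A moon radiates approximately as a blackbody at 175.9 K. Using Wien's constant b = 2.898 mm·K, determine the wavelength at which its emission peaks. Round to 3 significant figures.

Wien's displacement law: λ_max = b/T = (2.898×10⁻³ m·K)/(175.9 K) = 1.648×10⁻⁵ m.
That is 16.5 μm, in the infrared range.

λ_max ≈ 16.5 μm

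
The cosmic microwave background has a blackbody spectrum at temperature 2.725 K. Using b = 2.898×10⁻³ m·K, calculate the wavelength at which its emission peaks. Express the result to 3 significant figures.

λ_max ≈ 1.06 mm

Wien's displacement law: λ_max = b/T = (2.898×10⁻³ m·K)/(2.725 K) = 1.063×10⁻³ m.
That is 1.06 mm, in the microwave range.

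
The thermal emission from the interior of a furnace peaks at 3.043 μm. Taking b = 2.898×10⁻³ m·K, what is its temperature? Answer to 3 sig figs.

T ≈ 952 K

Wien's law gives T = b/λ_max = (2.898×10⁻³ m·K)/(3.043×10⁻⁶ m) = 952 K.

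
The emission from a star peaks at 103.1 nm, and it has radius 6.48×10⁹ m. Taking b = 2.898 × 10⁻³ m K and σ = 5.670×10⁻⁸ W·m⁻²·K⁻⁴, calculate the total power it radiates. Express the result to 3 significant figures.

Wien's law: T = b/λ_max = 2.898×10⁻³/1.031×10⁻⁷ = 28108.6 K.
Surface area A = 4πR² = 4π(6.48×10⁹ m)² = 5.27667×10²⁰ m².
Then P = σAT⁴ = 5.670×10⁻⁸×5.27667×10²⁰×(28108.6)⁴ = 1.87×10³¹ W.

P ≈ 1.87×10³¹ W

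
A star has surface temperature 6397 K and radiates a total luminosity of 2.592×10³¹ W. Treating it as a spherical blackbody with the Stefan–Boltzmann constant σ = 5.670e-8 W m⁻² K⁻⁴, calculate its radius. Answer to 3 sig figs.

L = 4πR²σT⁴ ⇒ R = √(L/(4πσT⁴)).
σT⁴ = 9.49486×10⁷ W/m², so R = √(2.592×10³¹/(4π×9.49486×10⁷)) = 1.47×10¹¹ m.

R ≈ 1.47×10¹¹ m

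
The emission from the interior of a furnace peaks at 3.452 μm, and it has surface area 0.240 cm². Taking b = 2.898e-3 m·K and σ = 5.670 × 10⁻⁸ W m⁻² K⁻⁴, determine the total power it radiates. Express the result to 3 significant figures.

P ≈ 0.676 W

Wien's law: T = b/λ_max = 2.898×10⁻³/3.452×10⁻⁶ = 839.513 K.
Area A = 0.240 cm² = 2.40×10⁻⁵ m².
Then P = σAT⁴ = 5.670×10⁻⁸×2.40×10⁻⁵×(839.513)⁴ = 0.676 W.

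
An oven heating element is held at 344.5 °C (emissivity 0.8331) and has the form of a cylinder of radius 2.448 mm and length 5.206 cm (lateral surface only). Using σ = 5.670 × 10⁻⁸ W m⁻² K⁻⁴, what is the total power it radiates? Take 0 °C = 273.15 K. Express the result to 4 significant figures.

P ≈ 5.505 W

T = 344.5 °C + 273.15 = 617.65 K.
Lateral area A = 2πrL = 2π×2.448×10⁻³×0.05206 = 8.00747×10⁻⁴ m².
P = εσAT⁴ = 0.8331 × 5.670×10⁻⁸ × 8.00747×10⁻⁴ × (617.65)⁴ = 5.505 W.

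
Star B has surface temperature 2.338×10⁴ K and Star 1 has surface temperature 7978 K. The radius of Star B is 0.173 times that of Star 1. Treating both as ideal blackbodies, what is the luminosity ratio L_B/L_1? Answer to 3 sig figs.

L_B/L_1 ≈ 2.21

L ∝ R²T⁴, so L_B/L_1 = (R_B/R_1)²(T_B/T_1)⁴ = (0.173)² × (2.338×10⁴/7978)⁴ = 0.029929 × 73.7568 = 2.21.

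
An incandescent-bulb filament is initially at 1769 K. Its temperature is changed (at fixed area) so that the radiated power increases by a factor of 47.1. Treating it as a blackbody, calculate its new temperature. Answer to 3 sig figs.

P ∝ T⁴, so T₂/T₁ = (P₂/P₁)^(1/4) = (47.1)^(1/4) = 2.61972.
T₂ = 1769 × 2.61972 = 4.63×10³ K.

T₂ ≈ 4.63×10³ K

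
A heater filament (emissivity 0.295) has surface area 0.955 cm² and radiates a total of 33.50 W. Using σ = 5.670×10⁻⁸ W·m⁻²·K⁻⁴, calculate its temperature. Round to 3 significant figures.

T ≈ 2.14×10³ K

Area A = 0.955 cm² = 9.55×10⁻⁵ m².
P = εσAT⁴ ⇒ T = (P/(εσA))^(1/4) = (33.50/(0.295×5.670×10⁻⁸×9.55×10⁻⁵))^(1/4) = 2.14×10³ K.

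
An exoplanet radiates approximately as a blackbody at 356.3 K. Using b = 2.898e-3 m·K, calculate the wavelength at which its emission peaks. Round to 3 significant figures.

λ_max ≈ 8.13 μm

Wien's displacement law: λ_max = b/T = (2.898×10⁻³ m·K)/(356.3 K) = 8.134×10⁻⁶ m.
That is 8.13 μm, in the infrared range.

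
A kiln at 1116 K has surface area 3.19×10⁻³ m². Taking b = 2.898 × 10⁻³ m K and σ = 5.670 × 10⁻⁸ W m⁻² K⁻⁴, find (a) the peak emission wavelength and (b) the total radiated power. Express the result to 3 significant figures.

λ_max ≈ 2.60×10³ nm; P ≈ 281 W

(a) λ_max = b/T = 2.898×10⁻³/1116 = 2.597×10⁻⁶ m = 2.60×10³ nm.
Area A = 3.19×10⁻³ m².
(b) P = σAT⁴ = 5.670×10⁻⁸×3.19×10⁻³×(1116)⁴ = 281 W.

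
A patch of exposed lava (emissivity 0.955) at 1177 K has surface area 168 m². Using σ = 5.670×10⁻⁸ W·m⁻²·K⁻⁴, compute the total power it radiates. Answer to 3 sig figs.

P ≈ 1.75×10⁷ W

Area A = 168 m².
P = εσAT⁴ = 0.955 × 5.670×10⁻⁸ × 168 × (1177)⁴ = 1.75×10⁷ W.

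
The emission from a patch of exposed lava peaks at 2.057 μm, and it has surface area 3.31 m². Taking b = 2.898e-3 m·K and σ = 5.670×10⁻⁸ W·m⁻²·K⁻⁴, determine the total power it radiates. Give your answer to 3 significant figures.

P ≈ 7.39×10⁵ W

Wien's law: T = b/λ_max = 2.898×10⁻³/2.057×10⁻⁶ = 1408.85 K.
Area A = 3.31 m².
Then P = σAT⁴ = 5.670×10⁻⁸×3.31×(1408.85)⁴ = 7.39×10⁵ W.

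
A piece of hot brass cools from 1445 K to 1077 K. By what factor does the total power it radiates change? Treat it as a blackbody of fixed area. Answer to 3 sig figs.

P ∝ T⁴, so P₂/P₁ = (T₂/T₁)⁴ = (1077/1445)⁴ = (0.745329)⁴ = 0.309.

P₂/P₁ ≈ 0.309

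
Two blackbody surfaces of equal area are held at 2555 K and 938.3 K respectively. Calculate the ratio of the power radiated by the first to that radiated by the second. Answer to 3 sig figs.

With equal areas, P₁/P₂ = (T₁/T₂)⁴ = (2555/938.3)⁴ = 55.0.

P₁/P₂ ≈ 55.0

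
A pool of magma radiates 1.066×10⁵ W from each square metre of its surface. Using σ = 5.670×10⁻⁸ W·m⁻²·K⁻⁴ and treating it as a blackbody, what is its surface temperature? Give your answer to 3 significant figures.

I = σT⁴, so T = (I/σ)^(1/4) = (1.066×10⁵/(5.670×10⁻⁸))^(1/4) = 1.17×10³ K.

T ≈ 1.17×10³ K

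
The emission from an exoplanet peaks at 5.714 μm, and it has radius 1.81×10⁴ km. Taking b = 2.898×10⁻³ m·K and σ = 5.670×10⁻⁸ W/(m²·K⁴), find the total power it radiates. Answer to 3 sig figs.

P ≈ 1.54×10¹⁹ W

Wien's law: T = b/λ_max = 2.898×10⁻³/5.714×10⁻⁶ = 507.175 K.
Surface area A = 4πR² = 4π(1.81×10⁷ m)² = 4.11687×10¹⁵ m².
Then P = σAT⁴ = 5.670×10⁻⁸×4.11687×10¹⁵×(507.175)⁴ = 1.54×10¹⁹ W.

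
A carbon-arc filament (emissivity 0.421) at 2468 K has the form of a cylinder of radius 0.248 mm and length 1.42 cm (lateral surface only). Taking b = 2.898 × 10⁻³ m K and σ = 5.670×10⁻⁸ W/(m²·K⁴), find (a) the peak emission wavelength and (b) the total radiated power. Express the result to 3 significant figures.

λ_max ≈ 1.17×10³ nm; P ≈ 19.6 W

(a) λ_max = b/T = 2.898×10⁻³/2468 = 1.174×10⁻⁶ m = 1.17×10³ nm.
Lateral area A = 2πrL = 2π×2.48×10⁻⁴×0.0142 = 2.21269×10⁻⁵ m².
(b) P = εσAT⁴ = 0.421×5.670×10⁻⁸×2.21269×10⁻⁵×(2468)⁴ = 19.6 W.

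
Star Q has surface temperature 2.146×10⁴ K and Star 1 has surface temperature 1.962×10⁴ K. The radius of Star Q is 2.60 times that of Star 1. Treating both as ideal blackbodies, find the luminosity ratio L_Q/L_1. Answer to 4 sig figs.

L_Q/L_1 ≈ 9.675

L ∝ R²T⁴, so L_Q/L_1 = (R_Q/R_1)²(T_Q/T_1)⁴ = (2.60)² × (2.146×10⁴/1.962×10⁴)⁴ = 6.76 × 1.43127 = 9.675.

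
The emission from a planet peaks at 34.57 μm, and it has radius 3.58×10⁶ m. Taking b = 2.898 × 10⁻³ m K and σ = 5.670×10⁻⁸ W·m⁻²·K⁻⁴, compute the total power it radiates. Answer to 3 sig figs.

Wien's law: T = b/λ_max = 2.898×10⁻³/3.457×10⁻⁵ = 83.8299 K.
Surface area A = 4πR² = 4π(3.58×10⁶ m)² = 1.61056×10¹⁴ m².
Then P = σAT⁴ = 5.670×10⁻⁸×1.61056×10¹⁴×(83.8299)⁴ = 4.51×10¹⁴ W.

P ≈ 4.51×10¹⁴ W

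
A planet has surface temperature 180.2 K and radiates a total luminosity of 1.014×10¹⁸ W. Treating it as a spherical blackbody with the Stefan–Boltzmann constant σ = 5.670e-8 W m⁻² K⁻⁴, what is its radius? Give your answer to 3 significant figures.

R ≈ 3.67×10⁷ m

L = 4πR²σT⁴ ⇒ R = √(L/(4πσT⁴)).
σT⁴ = 59.7864 W/m², so R = √(1.014×10¹⁸/(4π×59.7864)) = 3.67×10⁷ m.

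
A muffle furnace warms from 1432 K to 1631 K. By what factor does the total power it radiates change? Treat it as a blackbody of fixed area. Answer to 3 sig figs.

P₂/P₁ ≈ 1.68

P ∝ T⁴, so P₂/P₁ = (T₂/T₁)⁴ = (1631/1432)⁴ = (1.13897)⁴ = 1.68.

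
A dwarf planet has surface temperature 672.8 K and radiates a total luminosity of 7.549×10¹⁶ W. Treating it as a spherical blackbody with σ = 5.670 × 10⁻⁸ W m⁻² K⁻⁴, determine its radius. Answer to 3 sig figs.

L = 4πR²σT⁴ ⇒ R = √(L/(4πσT⁴)).
σT⁴ = 11617.9 W/m², so R = √(7.549×10¹⁶/(4π×11617.9)) = 7.19×10⁵ m.

R ≈ 7.19×10⁵ m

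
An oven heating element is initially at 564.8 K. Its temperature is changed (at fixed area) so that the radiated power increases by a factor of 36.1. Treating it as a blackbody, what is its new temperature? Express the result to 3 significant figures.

P ∝ T⁴, so T₂/T₁ = (P₂/P₁)^(1/4) = (36.1)^(1/4) = 2.45119.
T₂ = 564.8 × 2.45119 = 1.38×10³ K.

T₂ ≈ 1.38×10³ K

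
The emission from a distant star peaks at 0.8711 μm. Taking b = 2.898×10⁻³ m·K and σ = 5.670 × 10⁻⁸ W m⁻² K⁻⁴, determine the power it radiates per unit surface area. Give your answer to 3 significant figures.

Wien's law: T = b/λ_max = 2.898×10⁻³/8.711×10⁻⁷ = 3326.83 K.
Then I = σT⁴ = 5.670×10⁻⁸×(3326.83)⁴ = 6.95×10⁶ W/m².

I ≈ 6.95×10⁶ W/m²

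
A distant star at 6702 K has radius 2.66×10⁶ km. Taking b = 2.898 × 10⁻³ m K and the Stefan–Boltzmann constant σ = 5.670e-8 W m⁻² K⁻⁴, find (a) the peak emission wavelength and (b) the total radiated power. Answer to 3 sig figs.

λ_max ≈ 432 nm; P ≈ 1.02×10²⁸ W

(a) λ_max = b/T = 2.898×10⁻³/6702 = 4.324×10⁻⁷ m = 432 nm.
Surface area A = 4πR² = 4π(2.66×10⁹ m)² = 8.89146×10¹⁹ m².
(b) P = σAT⁴ = 5.670×10⁻⁸×8.89146×10¹⁹×(6702)⁴ = 1.02×10²⁸ W.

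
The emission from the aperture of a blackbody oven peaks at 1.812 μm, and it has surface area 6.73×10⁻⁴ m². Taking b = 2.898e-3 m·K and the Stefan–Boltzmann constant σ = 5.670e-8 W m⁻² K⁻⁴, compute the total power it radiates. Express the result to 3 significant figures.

Wien's law: T = b/λ_max = 2.898×10⁻³/1.812×10⁻⁶ = 1599.34 K.
Area A = 6.73×10⁻⁴ m².
Then P = σAT⁴ = 5.670×10⁻⁸×6.73×10⁻⁴×(1599.34)⁴ = 250 W.

P ≈ 250 W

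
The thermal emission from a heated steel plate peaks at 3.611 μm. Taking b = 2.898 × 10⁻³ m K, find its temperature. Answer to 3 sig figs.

T ≈ 803 K

Wien's law gives T = b/λ_max = (2.898×10⁻³ m·K)/(3.611×10⁻⁶ m) = 803 K.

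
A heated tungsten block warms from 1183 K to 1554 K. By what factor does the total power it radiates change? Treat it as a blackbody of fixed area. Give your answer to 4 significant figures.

P₂/P₁ ≈ 2.978

P ∝ T⁴, so P₂/P₁ = (T₂/T₁)⁴ = (1554/1183)⁴ = (1.31361)⁴ = 2.978.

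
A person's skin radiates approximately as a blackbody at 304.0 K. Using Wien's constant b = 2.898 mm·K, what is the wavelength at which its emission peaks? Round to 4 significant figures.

λ_max ≈ 9.533 μm

Wien's displacement law: λ_max = b/T = (2.898×10⁻³ m·K)/(304.0 K) = 9.5329×10⁻⁶ m.
That is 9.533 μm, in the infrared range.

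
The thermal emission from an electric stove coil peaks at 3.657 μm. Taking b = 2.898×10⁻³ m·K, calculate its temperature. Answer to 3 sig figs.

Wien's law gives T = b/λ_max = (2.898×10⁻³ m·K)/(3.657×10⁻⁶ m) = 792 K.

T ≈ 792 K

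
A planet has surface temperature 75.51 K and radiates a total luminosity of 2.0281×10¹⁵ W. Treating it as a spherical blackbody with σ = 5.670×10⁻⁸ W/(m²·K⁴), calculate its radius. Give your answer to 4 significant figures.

R ≈ 9.357×10⁶ m

L = 4πR²σT⁴ ⇒ R = √(L/(4πσT⁴)).
σT⁴ = 1.84332 W/m², so R = √(2.0281×10¹⁵/(4π×1.84332)) = 9.357×10⁶ m.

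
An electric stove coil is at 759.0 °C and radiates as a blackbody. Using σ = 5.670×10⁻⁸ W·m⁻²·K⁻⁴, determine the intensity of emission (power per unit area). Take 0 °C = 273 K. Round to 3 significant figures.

T = 759.0 °C + 273 = 1032.0 K.
Stefan–Boltzmann: I = σT⁴ = 5.670×10⁻⁸ × (1032.0)⁴ = 6.43×10⁴ W/m².

I ≈ 6.43×10⁴ W/m²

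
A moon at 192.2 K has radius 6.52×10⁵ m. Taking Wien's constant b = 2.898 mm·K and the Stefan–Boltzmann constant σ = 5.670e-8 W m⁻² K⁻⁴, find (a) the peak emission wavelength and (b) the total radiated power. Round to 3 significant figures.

λ_max ≈ 15.1 μm; P ≈ 4.13×10¹⁴ W

(a) λ_max = b/T = 2.898×10⁻³/192.2 = 1.508×10⁻⁵ m = 15.1 μm.
Surface area A = 4πR² = 4π(6.52×10⁵ m)² = 5.34201×10¹² m².
(b) P = σAT⁴ = 5.670×10⁻⁸×5.34201×10¹²×(192.2)⁴ = 4.13×10¹⁴ W.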